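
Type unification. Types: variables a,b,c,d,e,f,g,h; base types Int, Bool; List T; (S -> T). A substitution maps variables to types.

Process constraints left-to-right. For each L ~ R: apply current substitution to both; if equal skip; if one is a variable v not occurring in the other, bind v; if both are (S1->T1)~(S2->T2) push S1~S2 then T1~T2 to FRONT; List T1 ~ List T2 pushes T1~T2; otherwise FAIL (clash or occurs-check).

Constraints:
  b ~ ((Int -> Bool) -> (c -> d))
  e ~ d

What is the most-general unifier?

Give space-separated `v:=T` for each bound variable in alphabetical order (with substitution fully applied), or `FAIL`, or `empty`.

Answer: b:=((Int -> Bool) -> (c -> d)) e:=d

Derivation:
step 1: unify b ~ ((Int -> Bool) -> (c -> d))  [subst: {-} | 1 pending]
  bind b := ((Int -> Bool) -> (c -> d))
step 2: unify e ~ d  [subst: {b:=((Int -> Bool) -> (c -> d))} | 0 pending]
  bind e := d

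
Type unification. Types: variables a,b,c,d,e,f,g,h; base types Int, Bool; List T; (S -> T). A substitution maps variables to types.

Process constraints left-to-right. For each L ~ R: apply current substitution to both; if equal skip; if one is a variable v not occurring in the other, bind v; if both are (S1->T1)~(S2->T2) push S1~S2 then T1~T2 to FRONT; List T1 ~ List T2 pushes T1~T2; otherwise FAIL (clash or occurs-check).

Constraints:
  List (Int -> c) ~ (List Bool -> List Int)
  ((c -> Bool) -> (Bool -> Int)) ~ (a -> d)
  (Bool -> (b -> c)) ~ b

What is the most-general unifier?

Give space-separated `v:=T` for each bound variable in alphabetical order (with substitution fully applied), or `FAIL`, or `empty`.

step 1: unify List (Int -> c) ~ (List Bool -> List Int)  [subst: {-} | 2 pending]
  clash: List (Int -> c) vs (List Bool -> List Int)

Answer: FAIL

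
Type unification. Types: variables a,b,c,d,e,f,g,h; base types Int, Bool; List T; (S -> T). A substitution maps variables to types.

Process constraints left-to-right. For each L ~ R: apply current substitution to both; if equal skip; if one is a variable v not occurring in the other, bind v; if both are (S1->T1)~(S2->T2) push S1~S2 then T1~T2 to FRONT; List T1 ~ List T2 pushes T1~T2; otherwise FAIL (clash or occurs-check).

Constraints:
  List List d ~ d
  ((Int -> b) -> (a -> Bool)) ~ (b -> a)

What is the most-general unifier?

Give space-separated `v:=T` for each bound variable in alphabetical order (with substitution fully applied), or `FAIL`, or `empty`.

Answer: FAIL

Derivation:
step 1: unify List List d ~ d  [subst: {-} | 1 pending]
  occurs-check fail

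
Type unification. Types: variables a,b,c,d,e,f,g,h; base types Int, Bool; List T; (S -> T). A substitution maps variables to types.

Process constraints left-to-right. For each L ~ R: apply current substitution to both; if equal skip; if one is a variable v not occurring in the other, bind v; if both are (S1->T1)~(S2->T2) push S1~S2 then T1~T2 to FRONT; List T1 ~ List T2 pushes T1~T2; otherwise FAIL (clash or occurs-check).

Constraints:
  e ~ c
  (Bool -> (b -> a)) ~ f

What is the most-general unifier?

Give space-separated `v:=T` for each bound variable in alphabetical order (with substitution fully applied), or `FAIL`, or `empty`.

Answer: e:=c f:=(Bool -> (b -> a))

Derivation:
step 1: unify e ~ c  [subst: {-} | 1 pending]
  bind e := c
step 2: unify (Bool -> (b -> a)) ~ f  [subst: {e:=c} | 0 pending]
  bind f := (Bool -> (b -> a))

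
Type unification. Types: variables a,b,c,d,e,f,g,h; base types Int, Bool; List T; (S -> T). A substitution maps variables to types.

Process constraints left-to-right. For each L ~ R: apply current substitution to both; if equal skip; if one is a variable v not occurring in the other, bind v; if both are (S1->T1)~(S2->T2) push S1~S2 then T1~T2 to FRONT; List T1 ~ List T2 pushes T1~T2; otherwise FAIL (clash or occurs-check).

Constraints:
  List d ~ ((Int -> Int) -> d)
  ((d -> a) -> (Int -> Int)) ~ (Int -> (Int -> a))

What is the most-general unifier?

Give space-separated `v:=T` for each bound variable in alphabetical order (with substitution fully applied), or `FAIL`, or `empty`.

Answer: FAIL

Derivation:
step 1: unify List d ~ ((Int -> Int) -> d)  [subst: {-} | 1 pending]
  clash: List d vs ((Int -> Int) -> d)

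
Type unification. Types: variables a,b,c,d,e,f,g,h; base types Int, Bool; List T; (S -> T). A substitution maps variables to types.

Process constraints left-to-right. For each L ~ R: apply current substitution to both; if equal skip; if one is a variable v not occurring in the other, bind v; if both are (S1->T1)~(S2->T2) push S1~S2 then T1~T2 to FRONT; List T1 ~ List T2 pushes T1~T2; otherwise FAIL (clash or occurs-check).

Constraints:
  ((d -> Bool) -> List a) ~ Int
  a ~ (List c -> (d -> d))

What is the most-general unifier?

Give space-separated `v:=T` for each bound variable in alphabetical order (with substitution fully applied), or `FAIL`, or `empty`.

step 1: unify ((d -> Bool) -> List a) ~ Int  [subst: {-} | 1 pending]
  clash: ((d -> Bool) -> List a) vs Int

Answer: FAIL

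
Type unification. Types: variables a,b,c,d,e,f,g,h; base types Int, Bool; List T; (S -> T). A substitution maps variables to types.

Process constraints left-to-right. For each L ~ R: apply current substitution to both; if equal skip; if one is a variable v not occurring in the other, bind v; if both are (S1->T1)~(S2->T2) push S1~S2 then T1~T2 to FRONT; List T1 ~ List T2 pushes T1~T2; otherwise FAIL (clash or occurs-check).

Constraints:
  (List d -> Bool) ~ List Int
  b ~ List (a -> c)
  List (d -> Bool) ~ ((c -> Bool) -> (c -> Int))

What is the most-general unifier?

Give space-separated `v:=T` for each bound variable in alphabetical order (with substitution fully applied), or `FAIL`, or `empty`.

Answer: FAIL

Derivation:
step 1: unify (List d -> Bool) ~ List Int  [subst: {-} | 2 pending]
  clash: (List d -> Bool) vs List Int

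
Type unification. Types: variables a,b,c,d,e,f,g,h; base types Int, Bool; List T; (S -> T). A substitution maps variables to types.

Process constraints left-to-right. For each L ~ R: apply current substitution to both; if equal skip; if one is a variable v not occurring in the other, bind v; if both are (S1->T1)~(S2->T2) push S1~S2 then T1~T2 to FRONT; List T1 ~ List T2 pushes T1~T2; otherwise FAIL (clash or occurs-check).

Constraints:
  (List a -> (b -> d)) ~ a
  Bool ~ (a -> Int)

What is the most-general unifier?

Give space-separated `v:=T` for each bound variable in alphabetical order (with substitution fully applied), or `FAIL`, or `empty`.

step 1: unify (List a -> (b -> d)) ~ a  [subst: {-} | 1 pending]
  occurs-check fail

Answer: FAIL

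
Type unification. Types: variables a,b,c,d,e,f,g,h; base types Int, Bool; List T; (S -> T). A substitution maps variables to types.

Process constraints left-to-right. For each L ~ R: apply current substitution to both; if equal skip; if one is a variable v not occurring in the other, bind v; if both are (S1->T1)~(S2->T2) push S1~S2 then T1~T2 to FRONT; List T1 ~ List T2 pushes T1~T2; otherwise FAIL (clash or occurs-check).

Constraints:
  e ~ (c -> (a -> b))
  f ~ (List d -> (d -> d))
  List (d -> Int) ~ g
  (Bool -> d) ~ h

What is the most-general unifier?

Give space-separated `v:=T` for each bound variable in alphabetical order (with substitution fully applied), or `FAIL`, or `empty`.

step 1: unify e ~ (c -> (a -> b))  [subst: {-} | 3 pending]
  bind e := (c -> (a -> b))
step 2: unify f ~ (List d -> (d -> d))  [subst: {e:=(c -> (a -> b))} | 2 pending]
  bind f := (List d -> (d -> d))
step 3: unify List (d -> Int) ~ g  [subst: {e:=(c -> (a -> b)), f:=(List d -> (d -> d))} | 1 pending]
  bind g := List (d -> Int)
step 4: unify (Bool -> d) ~ h  [subst: {e:=(c -> (a -> b)), f:=(List d -> (d -> d)), g:=List (d -> Int)} | 0 pending]
  bind h := (Bool -> d)

Answer: e:=(c -> (a -> b)) f:=(List d -> (d -> d)) g:=List (d -> Int) h:=(Bool -> d)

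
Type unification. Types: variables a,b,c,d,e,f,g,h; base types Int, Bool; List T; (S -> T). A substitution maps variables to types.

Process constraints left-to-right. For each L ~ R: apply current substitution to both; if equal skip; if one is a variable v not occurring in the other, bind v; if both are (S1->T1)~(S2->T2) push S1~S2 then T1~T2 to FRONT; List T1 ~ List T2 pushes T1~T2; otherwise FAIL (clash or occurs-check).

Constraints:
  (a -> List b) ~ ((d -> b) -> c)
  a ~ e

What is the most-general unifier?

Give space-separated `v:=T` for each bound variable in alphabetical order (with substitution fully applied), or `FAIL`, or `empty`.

Answer: a:=(d -> b) c:=List b e:=(d -> b)

Derivation:
step 1: unify (a -> List b) ~ ((d -> b) -> c)  [subst: {-} | 1 pending]
  -> decompose arrow: push a~(d -> b), List b~c
step 2: unify a ~ (d -> b)  [subst: {-} | 2 pending]
  bind a := (d -> b)
step 3: unify List b ~ c  [subst: {a:=(d -> b)} | 1 pending]
  bind c := List b
step 4: unify (d -> b) ~ e  [subst: {a:=(d -> b), c:=List b} | 0 pending]
  bind e := (d -> b)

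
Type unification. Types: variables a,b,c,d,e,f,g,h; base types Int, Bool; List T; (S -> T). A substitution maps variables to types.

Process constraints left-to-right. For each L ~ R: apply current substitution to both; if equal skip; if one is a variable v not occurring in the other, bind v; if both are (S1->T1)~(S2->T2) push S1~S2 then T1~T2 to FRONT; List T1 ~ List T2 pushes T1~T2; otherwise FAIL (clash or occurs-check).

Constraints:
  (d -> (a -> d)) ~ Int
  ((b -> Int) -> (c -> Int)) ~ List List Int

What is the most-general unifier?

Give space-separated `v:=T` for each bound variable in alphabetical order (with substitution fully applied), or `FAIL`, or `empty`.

Answer: FAIL

Derivation:
step 1: unify (d -> (a -> d)) ~ Int  [subst: {-} | 1 pending]
  clash: (d -> (a -> d)) vs Int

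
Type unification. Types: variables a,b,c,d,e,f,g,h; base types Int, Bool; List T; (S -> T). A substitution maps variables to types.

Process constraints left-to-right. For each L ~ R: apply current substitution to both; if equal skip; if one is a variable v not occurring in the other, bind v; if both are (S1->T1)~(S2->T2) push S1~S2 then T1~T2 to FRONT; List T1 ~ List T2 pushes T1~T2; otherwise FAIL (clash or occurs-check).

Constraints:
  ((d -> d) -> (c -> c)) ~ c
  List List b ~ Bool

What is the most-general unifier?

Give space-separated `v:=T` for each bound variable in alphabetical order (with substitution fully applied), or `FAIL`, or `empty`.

step 1: unify ((d -> d) -> (c -> c)) ~ c  [subst: {-} | 1 pending]
  occurs-check fail

Answer: FAIL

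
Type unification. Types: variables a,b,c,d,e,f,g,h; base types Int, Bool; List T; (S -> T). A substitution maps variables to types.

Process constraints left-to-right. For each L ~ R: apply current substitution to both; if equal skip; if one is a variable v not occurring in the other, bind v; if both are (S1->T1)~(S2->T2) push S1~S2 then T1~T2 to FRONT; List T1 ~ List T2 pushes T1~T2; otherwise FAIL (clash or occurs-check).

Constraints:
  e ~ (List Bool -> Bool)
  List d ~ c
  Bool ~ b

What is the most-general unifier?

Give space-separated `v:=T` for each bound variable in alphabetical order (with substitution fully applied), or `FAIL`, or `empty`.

step 1: unify e ~ (List Bool -> Bool)  [subst: {-} | 2 pending]
  bind e := (List Bool -> Bool)
step 2: unify List d ~ c  [subst: {e:=(List Bool -> Bool)} | 1 pending]
  bind c := List d
step 3: unify Bool ~ b  [subst: {e:=(List Bool -> Bool), c:=List d} | 0 pending]
  bind b := Bool

Answer: b:=Bool c:=List d e:=(List Bool -> Bool)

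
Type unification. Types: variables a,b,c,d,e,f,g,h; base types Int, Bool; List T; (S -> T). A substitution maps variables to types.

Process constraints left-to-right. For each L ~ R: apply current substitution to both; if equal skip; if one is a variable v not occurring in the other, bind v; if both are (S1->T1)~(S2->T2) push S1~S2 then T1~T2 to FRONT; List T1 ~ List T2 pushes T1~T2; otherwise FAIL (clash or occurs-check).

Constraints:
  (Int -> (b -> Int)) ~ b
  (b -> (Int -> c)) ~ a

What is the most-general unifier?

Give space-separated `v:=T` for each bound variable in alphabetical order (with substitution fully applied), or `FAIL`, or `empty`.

step 1: unify (Int -> (b -> Int)) ~ b  [subst: {-} | 1 pending]
  occurs-check fail

Answer: FAIL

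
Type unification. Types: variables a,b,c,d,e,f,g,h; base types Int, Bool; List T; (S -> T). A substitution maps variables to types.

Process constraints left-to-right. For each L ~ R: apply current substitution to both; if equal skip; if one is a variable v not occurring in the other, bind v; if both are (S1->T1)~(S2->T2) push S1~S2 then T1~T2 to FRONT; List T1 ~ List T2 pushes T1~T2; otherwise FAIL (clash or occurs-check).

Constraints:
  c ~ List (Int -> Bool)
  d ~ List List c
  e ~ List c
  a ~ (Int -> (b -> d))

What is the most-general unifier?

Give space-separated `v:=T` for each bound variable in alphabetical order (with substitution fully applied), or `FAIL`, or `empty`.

step 1: unify c ~ List (Int -> Bool)  [subst: {-} | 3 pending]
  bind c := List (Int -> Bool)
step 2: unify d ~ List List List (Int -> Bool)  [subst: {c:=List (Int -> Bool)} | 2 pending]
  bind d := List List List (Int -> Bool)
step 3: unify e ~ List List (Int -> Bool)  [subst: {c:=List (Int -> Bool), d:=List List List (Int -> Bool)} | 1 pending]
  bind e := List List (Int -> Bool)
step 4: unify a ~ (Int -> (b -> List List List (Int -> Bool)))  [subst: {c:=List (Int -> Bool), d:=List List List (Int -> Bool), e:=List List (Int -> Bool)} | 0 pending]
  bind a := (Int -> (b -> List List List (Int -> Bool)))

Answer: a:=(Int -> (b -> List List List (Int -> Bool))) c:=List (Int -> Bool) d:=List List List (Int -> Bool) e:=List List (Int -> Bool)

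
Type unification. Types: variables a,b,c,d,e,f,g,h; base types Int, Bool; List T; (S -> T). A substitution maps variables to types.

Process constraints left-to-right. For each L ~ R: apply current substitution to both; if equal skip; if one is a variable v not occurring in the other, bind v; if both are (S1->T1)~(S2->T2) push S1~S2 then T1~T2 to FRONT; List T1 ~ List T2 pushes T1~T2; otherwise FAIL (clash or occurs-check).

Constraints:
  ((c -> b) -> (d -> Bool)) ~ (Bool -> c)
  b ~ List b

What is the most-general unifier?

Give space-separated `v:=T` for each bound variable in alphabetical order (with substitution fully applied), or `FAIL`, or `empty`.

Answer: FAIL

Derivation:
step 1: unify ((c -> b) -> (d -> Bool)) ~ (Bool -> c)  [subst: {-} | 1 pending]
  -> decompose arrow: push (c -> b)~Bool, (d -> Bool)~c
step 2: unify (c -> b) ~ Bool  [subst: {-} | 2 pending]
  clash: (c -> b) vs Bool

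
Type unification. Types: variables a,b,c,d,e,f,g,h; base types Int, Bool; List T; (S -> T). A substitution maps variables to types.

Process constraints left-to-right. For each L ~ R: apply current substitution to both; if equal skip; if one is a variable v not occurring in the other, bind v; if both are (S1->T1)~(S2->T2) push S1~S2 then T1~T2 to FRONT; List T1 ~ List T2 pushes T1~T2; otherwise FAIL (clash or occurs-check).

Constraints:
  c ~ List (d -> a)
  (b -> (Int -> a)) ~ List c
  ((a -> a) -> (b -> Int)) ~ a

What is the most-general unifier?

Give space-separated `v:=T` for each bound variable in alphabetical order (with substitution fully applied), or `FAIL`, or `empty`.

step 1: unify c ~ List (d -> a)  [subst: {-} | 2 pending]
  bind c := List (d -> a)
step 2: unify (b -> (Int -> a)) ~ List List (d -> a)  [subst: {c:=List (d -> a)} | 1 pending]
  clash: (b -> (Int -> a)) vs List List (d -> a)

Answer: FAIL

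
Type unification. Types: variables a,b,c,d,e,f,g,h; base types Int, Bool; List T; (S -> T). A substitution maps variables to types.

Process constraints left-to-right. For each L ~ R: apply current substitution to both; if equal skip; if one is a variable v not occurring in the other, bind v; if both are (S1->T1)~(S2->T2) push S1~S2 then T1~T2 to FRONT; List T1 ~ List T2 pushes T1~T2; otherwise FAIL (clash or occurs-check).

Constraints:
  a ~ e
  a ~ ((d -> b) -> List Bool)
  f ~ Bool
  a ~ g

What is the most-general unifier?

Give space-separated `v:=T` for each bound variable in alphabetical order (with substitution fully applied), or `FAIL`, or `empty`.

Answer: a:=((d -> b) -> List Bool) e:=((d -> b) -> List Bool) f:=Bool g:=((d -> b) -> List Bool)

Derivation:
step 1: unify a ~ e  [subst: {-} | 3 pending]
  bind a := e
step 2: unify e ~ ((d -> b) -> List Bool)  [subst: {a:=e} | 2 pending]
  bind e := ((d -> b) -> List Bool)
step 3: unify f ~ Bool  [subst: {a:=e, e:=((d -> b) -> List Bool)} | 1 pending]
  bind f := Bool
step 4: unify ((d -> b) -> List Bool) ~ g  [subst: {a:=e, e:=((d -> b) -> List Bool), f:=Bool} | 0 pending]
  bind g := ((d -> b) -> List Bool)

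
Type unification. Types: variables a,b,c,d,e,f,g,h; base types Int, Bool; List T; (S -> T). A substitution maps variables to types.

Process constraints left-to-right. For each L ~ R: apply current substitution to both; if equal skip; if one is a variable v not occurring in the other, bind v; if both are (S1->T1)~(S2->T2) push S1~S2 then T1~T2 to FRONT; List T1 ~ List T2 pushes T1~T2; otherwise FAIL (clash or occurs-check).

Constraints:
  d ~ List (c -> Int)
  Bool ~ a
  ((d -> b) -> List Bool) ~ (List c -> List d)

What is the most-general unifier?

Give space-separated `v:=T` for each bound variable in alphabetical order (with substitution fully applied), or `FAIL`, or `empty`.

Answer: FAIL

Derivation:
step 1: unify d ~ List (c -> Int)  [subst: {-} | 2 pending]
  bind d := List (c -> Int)
step 2: unify Bool ~ a  [subst: {d:=List (c -> Int)} | 1 pending]
  bind a := Bool
step 3: unify ((List (c -> Int) -> b) -> List Bool) ~ (List c -> List List (c -> Int))  [subst: {d:=List (c -> Int), a:=Bool} | 0 pending]
  -> decompose arrow: push (List (c -> Int) -> b)~List c, List Bool~List List (c -> Int)
step 4: unify (List (c -> Int) -> b) ~ List c  [subst: {d:=List (c -> Int), a:=Bool} | 1 pending]
  clash: (List (c -> Int) -> b) vs List c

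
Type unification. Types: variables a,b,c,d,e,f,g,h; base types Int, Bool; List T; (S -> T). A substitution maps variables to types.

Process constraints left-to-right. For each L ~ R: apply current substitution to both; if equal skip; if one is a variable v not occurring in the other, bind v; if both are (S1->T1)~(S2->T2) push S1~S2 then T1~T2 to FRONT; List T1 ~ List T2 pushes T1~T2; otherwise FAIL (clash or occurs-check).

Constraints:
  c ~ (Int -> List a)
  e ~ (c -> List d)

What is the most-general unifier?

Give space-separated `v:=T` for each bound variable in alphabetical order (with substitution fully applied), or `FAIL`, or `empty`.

Answer: c:=(Int -> List a) e:=((Int -> List a) -> List d)

Derivation:
step 1: unify c ~ (Int -> List a)  [subst: {-} | 1 pending]
  bind c := (Int -> List a)
step 2: unify e ~ ((Int -> List a) -> List d)  [subst: {c:=(Int -> List a)} | 0 pending]
  bind e := ((Int -> List a) -> List d)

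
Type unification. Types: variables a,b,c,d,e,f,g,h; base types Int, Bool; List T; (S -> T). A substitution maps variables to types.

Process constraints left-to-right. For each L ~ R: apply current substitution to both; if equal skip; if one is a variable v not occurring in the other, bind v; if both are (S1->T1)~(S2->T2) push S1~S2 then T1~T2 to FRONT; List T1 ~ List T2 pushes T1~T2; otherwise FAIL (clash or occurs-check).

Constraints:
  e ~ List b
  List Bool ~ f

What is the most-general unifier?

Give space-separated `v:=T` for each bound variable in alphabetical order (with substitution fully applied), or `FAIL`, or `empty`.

step 1: unify e ~ List b  [subst: {-} | 1 pending]
  bind e := List b
step 2: unify List Bool ~ f  [subst: {e:=List b} | 0 pending]
  bind f := List Bool

Answer: e:=List b f:=List Bool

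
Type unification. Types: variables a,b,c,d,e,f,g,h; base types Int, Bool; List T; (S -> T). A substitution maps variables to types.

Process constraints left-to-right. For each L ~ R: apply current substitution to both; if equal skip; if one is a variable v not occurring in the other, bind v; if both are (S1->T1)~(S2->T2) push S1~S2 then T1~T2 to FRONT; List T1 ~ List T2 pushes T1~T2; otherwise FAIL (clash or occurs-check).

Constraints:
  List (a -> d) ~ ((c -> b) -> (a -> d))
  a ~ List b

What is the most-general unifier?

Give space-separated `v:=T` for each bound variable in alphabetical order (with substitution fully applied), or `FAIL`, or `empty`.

Answer: FAIL

Derivation:
step 1: unify List (a -> d) ~ ((c -> b) -> (a -> d))  [subst: {-} | 1 pending]
  clash: List (a -> d) vs ((c -> b) -> (a -> d))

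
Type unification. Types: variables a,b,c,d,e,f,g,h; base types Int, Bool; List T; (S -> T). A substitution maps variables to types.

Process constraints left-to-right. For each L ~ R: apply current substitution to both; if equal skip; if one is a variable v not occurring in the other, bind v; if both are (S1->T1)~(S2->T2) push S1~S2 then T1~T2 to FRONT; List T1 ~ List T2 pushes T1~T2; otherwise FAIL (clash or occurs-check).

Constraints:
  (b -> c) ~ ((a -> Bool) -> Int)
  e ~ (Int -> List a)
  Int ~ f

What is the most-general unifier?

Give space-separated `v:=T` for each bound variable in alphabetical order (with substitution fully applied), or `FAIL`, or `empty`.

step 1: unify (b -> c) ~ ((a -> Bool) -> Int)  [subst: {-} | 2 pending]
  -> decompose arrow: push b~(a -> Bool), c~Int
step 2: unify b ~ (a -> Bool)  [subst: {-} | 3 pending]
  bind b := (a -> Bool)
step 3: unify c ~ Int  [subst: {b:=(a -> Bool)} | 2 pending]
  bind c := Int
step 4: unify e ~ (Int -> List a)  [subst: {b:=(a -> Bool), c:=Int} | 1 pending]
  bind e := (Int -> List a)
step 5: unify Int ~ f  [subst: {b:=(a -> Bool), c:=Int, e:=(Int -> List a)} | 0 pending]
  bind f := Int

Answer: b:=(a -> Bool) c:=Int e:=(Int -> List a) f:=Int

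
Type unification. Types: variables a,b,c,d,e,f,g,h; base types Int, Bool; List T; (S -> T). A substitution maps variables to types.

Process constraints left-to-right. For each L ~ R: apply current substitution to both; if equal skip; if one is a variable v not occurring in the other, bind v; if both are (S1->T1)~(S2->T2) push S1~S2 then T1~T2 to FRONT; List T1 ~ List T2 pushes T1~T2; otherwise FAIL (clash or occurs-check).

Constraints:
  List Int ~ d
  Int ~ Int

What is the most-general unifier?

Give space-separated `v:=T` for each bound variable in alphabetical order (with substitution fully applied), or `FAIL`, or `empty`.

Answer: d:=List Int

Derivation:
step 1: unify List Int ~ d  [subst: {-} | 1 pending]
  bind d := List Int
step 2: unify Int ~ Int  [subst: {d:=List Int} | 0 pending]
  -> identical, skip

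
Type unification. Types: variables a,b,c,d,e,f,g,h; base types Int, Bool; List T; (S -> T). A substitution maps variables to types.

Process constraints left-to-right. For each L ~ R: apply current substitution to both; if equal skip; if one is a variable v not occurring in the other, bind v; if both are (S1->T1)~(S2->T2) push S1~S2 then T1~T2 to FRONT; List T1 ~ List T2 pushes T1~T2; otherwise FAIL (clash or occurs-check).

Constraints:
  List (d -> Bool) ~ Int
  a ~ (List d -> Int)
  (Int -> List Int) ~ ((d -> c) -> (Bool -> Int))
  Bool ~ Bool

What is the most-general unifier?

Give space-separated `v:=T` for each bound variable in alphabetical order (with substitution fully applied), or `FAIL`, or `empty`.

Answer: FAIL

Derivation:
step 1: unify List (d -> Bool) ~ Int  [subst: {-} | 3 pending]
  clash: List (d -> Bool) vs Int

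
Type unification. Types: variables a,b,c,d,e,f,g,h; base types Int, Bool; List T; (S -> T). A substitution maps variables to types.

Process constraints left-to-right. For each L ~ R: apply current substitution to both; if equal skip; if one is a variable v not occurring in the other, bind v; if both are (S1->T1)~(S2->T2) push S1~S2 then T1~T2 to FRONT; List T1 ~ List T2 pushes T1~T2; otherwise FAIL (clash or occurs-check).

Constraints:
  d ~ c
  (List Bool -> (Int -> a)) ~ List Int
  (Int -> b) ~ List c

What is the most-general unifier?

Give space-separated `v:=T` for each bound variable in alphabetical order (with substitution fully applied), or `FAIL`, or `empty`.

Answer: FAIL

Derivation:
step 1: unify d ~ c  [subst: {-} | 2 pending]
  bind d := c
step 2: unify (List Bool -> (Int -> a)) ~ List Int  [subst: {d:=c} | 1 pending]
  clash: (List Bool -> (Int -> a)) vs List Int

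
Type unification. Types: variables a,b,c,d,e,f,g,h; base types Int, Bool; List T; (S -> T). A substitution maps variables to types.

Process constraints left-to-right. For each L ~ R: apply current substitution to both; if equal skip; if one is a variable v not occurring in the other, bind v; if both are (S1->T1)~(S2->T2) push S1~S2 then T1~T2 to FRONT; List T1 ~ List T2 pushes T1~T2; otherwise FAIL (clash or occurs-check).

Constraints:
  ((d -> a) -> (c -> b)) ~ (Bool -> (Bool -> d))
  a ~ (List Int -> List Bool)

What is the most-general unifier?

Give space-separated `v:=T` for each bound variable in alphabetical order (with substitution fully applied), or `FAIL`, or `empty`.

step 1: unify ((d -> a) -> (c -> b)) ~ (Bool -> (Bool -> d))  [subst: {-} | 1 pending]
  -> decompose arrow: push (d -> a)~Bool, (c -> b)~(Bool -> d)
step 2: unify (d -> a) ~ Bool  [subst: {-} | 2 pending]
  clash: (d -> a) vs Bool

Answer: FAIL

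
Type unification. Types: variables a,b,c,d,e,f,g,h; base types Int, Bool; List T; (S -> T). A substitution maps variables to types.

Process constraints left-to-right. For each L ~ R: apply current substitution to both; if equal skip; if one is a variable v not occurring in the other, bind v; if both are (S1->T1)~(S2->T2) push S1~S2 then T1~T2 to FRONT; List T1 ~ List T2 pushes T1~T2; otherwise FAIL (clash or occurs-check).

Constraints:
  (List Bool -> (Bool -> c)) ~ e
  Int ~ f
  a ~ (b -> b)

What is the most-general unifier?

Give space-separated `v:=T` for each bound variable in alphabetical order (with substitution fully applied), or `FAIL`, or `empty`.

Answer: a:=(b -> b) e:=(List Bool -> (Bool -> c)) f:=Int

Derivation:
step 1: unify (List Bool -> (Bool -> c)) ~ e  [subst: {-} | 2 pending]
  bind e := (List Bool -> (Bool -> c))
step 2: unify Int ~ f  [subst: {e:=(List Bool -> (Bool -> c))} | 1 pending]
  bind f := Int
step 3: unify a ~ (b -> b)  [subst: {e:=(List Bool -> (Bool -> c)), f:=Int} | 0 pending]
  bind a := (b -> b)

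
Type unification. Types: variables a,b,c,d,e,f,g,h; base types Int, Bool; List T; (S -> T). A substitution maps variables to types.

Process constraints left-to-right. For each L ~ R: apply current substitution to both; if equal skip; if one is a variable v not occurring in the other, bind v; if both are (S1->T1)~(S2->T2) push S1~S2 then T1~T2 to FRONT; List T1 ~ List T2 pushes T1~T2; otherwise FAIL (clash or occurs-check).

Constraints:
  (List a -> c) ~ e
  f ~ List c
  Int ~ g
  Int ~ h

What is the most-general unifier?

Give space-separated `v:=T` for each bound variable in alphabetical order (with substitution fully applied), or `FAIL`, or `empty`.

Answer: e:=(List a -> c) f:=List c g:=Int h:=Int

Derivation:
step 1: unify (List a -> c) ~ e  [subst: {-} | 3 pending]
  bind e := (List a -> c)
step 2: unify f ~ List c  [subst: {e:=(List a -> c)} | 2 pending]
  bind f := List c
step 3: unify Int ~ g  [subst: {e:=(List a -> c), f:=List c} | 1 pending]
  bind g := Int
step 4: unify Int ~ h  [subst: {e:=(List a -> c), f:=List c, g:=Int} | 0 pending]
  bind h := Int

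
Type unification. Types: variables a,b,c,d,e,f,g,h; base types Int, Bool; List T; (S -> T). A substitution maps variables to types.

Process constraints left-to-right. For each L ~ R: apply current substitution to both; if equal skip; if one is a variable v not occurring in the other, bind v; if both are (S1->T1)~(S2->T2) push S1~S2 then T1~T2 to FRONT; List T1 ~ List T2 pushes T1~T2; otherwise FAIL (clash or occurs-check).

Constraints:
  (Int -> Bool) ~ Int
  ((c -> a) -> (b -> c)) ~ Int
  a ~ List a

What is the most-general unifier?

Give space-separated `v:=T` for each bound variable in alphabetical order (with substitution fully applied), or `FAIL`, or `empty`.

Answer: FAIL

Derivation:
step 1: unify (Int -> Bool) ~ Int  [subst: {-} | 2 pending]
  clash: (Int -> Bool) vs Int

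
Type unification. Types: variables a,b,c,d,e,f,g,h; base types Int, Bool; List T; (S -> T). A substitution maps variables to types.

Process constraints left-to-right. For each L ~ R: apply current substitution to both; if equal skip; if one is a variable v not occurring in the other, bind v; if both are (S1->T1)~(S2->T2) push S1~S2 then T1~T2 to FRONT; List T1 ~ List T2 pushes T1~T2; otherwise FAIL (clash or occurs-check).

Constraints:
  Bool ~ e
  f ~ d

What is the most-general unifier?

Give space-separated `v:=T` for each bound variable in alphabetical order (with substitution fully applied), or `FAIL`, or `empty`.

step 1: unify Bool ~ e  [subst: {-} | 1 pending]
  bind e := Bool
step 2: unify f ~ d  [subst: {e:=Bool} | 0 pending]
  bind f := d

Answer: e:=Bool f:=d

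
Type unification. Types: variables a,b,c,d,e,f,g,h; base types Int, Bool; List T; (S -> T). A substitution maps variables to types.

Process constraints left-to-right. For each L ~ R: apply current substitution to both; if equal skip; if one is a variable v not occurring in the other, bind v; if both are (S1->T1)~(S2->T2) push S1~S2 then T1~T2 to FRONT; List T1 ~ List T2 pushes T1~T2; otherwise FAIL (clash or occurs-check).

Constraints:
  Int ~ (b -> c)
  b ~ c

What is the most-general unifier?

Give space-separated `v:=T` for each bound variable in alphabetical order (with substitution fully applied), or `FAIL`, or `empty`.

step 1: unify Int ~ (b -> c)  [subst: {-} | 1 pending]
  clash: Int vs (b -> c)

Answer: FAIL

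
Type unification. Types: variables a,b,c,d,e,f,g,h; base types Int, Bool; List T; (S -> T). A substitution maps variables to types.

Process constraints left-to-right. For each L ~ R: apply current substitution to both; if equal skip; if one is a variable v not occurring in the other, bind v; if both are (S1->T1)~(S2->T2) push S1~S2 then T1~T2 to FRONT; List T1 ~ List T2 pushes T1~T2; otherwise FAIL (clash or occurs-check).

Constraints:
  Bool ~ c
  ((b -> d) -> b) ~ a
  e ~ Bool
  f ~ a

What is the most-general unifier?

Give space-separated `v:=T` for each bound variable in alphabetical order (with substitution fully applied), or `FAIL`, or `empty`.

step 1: unify Bool ~ c  [subst: {-} | 3 pending]
  bind c := Bool
step 2: unify ((b -> d) -> b) ~ a  [subst: {c:=Bool} | 2 pending]
  bind a := ((b -> d) -> b)
step 3: unify e ~ Bool  [subst: {c:=Bool, a:=((b -> d) -> b)} | 1 pending]
  bind e := Bool
step 4: unify f ~ ((b -> d) -> b)  [subst: {c:=Bool, a:=((b -> d) -> b), e:=Bool} | 0 pending]
  bind f := ((b -> d) -> b)

Answer: a:=((b -> d) -> b) c:=Bool e:=Bool f:=((b -> d) -> b)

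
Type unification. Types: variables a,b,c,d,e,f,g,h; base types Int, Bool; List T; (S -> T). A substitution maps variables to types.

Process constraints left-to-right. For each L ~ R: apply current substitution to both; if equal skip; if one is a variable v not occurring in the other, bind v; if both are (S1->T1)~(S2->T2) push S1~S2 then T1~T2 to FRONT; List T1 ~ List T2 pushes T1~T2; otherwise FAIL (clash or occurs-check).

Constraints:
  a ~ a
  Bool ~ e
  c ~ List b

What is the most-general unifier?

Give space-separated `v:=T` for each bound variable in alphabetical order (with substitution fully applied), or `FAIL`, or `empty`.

Answer: c:=List b e:=Bool

Derivation:
step 1: unify a ~ a  [subst: {-} | 2 pending]
  -> identical, skip
step 2: unify Bool ~ e  [subst: {-} | 1 pending]
  bind e := Bool
step 3: unify c ~ List b  [subst: {e:=Bool} | 0 pending]
  bind c := List b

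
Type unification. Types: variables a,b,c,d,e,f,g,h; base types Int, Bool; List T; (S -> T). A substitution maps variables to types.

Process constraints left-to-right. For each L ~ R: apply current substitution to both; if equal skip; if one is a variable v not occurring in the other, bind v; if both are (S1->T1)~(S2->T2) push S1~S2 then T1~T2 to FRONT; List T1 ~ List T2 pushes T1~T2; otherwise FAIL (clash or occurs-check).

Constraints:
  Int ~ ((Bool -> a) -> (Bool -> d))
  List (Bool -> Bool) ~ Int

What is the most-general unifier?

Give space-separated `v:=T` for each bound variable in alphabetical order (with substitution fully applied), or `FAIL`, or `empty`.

step 1: unify Int ~ ((Bool -> a) -> (Bool -> d))  [subst: {-} | 1 pending]
  clash: Int vs ((Bool -> a) -> (Bool -> d))

Answer: FAIL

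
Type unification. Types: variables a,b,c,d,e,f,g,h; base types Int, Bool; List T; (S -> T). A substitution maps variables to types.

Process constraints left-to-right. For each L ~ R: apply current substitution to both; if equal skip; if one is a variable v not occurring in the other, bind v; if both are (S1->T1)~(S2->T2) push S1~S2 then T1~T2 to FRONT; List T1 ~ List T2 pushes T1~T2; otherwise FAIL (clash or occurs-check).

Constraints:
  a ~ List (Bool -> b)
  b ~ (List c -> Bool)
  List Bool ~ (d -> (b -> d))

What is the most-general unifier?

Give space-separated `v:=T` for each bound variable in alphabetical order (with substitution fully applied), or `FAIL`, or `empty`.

step 1: unify a ~ List (Bool -> b)  [subst: {-} | 2 pending]
  bind a := List (Bool -> b)
step 2: unify b ~ (List c -> Bool)  [subst: {a:=List (Bool -> b)} | 1 pending]
  bind b := (List c -> Bool)
step 3: unify List Bool ~ (d -> ((List c -> Bool) -> d))  [subst: {a:=List (Bool -> b), b:=(List c -> Bool)} | 0 pending]
  clash: List Bool vs (d -> ((List c -> Bool) -> d))

Answer: FAIL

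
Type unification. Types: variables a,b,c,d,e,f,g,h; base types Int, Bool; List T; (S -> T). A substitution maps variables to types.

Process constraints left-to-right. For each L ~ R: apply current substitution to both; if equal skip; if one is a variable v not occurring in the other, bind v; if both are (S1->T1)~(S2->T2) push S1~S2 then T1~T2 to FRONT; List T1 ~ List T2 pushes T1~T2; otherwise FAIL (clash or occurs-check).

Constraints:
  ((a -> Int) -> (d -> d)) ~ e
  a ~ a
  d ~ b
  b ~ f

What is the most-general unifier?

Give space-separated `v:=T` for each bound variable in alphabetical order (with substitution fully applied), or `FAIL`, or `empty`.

step 1: unify ((a -> Int) -> (d -> d)) ~ e  [subst: {-} | 3 pending]
  bind e := ((a -> Int) -> (d -> d))
step 2: unify a ~ a  [subst: {e:=((a -> Int) -> (d -> d))} | 2 pending]
  -> identical, skip
step 3: unify d ~ b  [subst: {e:=((a -> Int) -> (d -> d))} | 1 pending]
  bind d := b
step 4: unify b ~ f  [subst: {e:=((a -> Int) -> (d -> d)), d:=b} | 0 pending]
  bind b := f

Answer: b:=f d:=f e:=((a -> Int) -> (f -> f))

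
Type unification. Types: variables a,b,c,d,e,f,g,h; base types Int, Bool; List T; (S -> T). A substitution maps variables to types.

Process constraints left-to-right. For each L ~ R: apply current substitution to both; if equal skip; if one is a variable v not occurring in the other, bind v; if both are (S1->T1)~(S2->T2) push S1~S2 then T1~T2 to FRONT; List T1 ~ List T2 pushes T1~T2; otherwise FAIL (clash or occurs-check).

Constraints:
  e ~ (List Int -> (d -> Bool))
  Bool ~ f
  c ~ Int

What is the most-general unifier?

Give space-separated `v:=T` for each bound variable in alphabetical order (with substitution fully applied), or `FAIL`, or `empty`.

step 1: unify e ~ (List Int -> (d -> Bool))  [subst: {-} | 2 pending]
  bind e := (List Int -> (d -> Bool))
step 2: unify Bool ~ f  [subst: {e:=(List Int -> (d -> Bool))} | 1 pending]
  bind f := Bool
step 3: unify c ~ Int  [subst: {e:=(List Int -> (d -> Bool)), f:=Bool} | 0 pending]
  bind c := Int

Answer: c:=Int e:=(List Int -> (d -> Bool)) f:=Bool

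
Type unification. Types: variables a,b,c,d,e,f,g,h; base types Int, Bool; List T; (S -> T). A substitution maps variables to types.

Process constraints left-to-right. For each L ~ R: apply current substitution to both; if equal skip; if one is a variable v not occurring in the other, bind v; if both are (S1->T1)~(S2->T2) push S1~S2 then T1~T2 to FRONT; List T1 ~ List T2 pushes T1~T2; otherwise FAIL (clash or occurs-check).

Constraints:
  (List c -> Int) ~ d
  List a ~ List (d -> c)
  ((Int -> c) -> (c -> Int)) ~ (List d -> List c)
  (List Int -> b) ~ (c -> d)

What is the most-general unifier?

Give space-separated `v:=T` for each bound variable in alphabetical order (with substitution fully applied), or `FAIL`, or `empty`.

Answer: FAIL

Derivation:
step 1: unify (List c -> Int) ~ d  [subst: {-} | 3 pending]
  bind d := (List c -> Int)
step 2: unify List a ~ List ((List c -> Int) -> c)  [subst: {d:=(List c -> Int)} | 2 pending]
  -> decompose List: push a~((List c -> Int) -> c)
step 3: unify a ~ ((List c -> Int) -> c)  [subst: {d:=(List c -> Int)} | 2 pending]
  bind a := ((List c -> Int) -> c)
step 4: unify ((Int -> c) -> (c -> Int)) ~ (List (List c -> Int) -> List c)  [subst: {d:=(List c -> Int), a:=((List c -> Int) -> c)} | 1 pending]
  -> decompose arrow: push (Int -> c)~List (List c -> Int), (c -> Int)~List c
step 5: unify (Int -> c) ~ List (List c -> Int)  [subst: {d:=(List c -> Int), a:=((List c -> Int) -> c)} | 2 pending]
  clash: (Int -> c) vs List (List c -> Int)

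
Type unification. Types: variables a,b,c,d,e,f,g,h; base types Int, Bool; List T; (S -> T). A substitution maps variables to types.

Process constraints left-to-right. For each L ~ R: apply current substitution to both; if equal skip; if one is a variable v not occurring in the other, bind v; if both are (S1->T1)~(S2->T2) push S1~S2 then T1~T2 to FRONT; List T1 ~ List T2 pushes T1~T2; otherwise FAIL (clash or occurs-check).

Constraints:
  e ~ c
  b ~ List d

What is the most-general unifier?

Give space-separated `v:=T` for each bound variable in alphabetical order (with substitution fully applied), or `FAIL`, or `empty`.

Answer: b:=List d e:=c

Derivation:
step 1: unify e ~ c  [subst: {-} | 1 pending]
  bind e := c
step 2: unify b ~ List d  [subst: {e:=c} | 0 pending]
  bind b := List d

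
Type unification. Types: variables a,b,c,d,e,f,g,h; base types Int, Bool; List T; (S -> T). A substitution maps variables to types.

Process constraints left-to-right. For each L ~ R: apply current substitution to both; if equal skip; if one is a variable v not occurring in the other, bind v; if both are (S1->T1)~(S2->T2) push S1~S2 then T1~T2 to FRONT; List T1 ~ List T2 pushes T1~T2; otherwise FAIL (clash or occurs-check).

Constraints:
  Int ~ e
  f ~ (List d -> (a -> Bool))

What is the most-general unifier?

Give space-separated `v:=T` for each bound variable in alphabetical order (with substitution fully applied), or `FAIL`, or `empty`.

step 1: unify Int ~ e  [subst: {-} | 1 pending]
  bind e := Int
step 2: unify f ~ (List d -> (a -> Bool))  [subst: {e:=Int} | 0 pending]
  bind f := (List d -> (a -> Bool))

Answer: e:=Int f:=(List d -> (a -> Bool))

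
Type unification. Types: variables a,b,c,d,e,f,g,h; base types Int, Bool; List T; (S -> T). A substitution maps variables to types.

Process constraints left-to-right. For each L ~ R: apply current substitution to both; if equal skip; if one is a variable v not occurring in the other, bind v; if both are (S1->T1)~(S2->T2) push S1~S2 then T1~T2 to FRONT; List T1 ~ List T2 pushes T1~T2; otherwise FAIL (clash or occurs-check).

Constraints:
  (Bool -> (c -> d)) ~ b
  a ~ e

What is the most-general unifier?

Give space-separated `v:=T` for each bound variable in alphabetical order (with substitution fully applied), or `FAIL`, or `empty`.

Answer: a:=e b:=(Bool -> (c -> d))

Derivation:
step 1: unify (Bool -> (c -> d)) ~ b  [subst: {-} | 1 pending]
  bind b := (Bool -> (c -> d))
step 2: unify a ~ e  [subst: {b:=(Bool -> (c -> d))} | 0 pending]
  bind a := e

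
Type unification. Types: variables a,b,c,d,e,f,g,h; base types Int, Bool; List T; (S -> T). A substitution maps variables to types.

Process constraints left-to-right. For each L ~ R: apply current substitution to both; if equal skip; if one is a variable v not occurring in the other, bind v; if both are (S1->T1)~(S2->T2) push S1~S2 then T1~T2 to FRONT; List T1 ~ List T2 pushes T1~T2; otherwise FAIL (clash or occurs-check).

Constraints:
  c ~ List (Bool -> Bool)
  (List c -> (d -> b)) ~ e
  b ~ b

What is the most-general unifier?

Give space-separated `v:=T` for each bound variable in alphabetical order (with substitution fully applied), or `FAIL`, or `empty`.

Answer: c:=List (Bool -> Bool) e:=(List List (Bool -> Bool) -> (d -> b))

Derivation:
step 1: unify c ~ List (Bool -> Bool)  [subst: {-} | 2 pending]
  bind c := List (Bool -> Bool)
step 2: unify (List List (Bool -> Bool) -> (d -> b)) ~ e  [subst: {c:=List (Bool -> Bool)} | 1 pending]
  bind e := (List List (Bool -> Bool) -> (d -> b))
step 3: unify b ~ b  [subst: {c:=List (Bool -> Bool), e:=(List List (Bool -> Bool) -> (d -> b))} | 0 pending]
  -> identical, skip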